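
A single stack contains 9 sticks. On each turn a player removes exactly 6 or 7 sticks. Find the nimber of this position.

1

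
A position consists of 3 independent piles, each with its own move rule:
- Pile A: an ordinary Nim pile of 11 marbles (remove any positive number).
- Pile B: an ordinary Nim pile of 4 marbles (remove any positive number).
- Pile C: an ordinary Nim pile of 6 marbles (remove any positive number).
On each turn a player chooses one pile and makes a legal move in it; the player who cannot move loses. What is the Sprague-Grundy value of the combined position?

Pile A is a plain Nim pile of size 11, so its Grundy value is 11.
Pile B is a plain Nim pile of size 4, so its Grundy value is 4.
Pile C is a plain Nim pile of size 6, so its Grundy value is 6.
By the Sprague-Grundy theorem, the Grundy value of a sum of independent games is the XOR of the component values.
Combined value = 11 ⊕ 4 ⊕ 6 = 9.

9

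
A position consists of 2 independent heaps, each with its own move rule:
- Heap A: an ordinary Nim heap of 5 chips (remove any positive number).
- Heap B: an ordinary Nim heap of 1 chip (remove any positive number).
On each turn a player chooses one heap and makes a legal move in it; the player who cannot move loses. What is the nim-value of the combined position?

4

Heap A is a plain Nim heap of size 5, so its Grundy value is 5.
Heap B is a plain Nim heap of size 1, so its Grundy value is 1.
The value of a disjunctive sum is the nim-sum of the parts.
Combined value = 5 XOR 1 = 4.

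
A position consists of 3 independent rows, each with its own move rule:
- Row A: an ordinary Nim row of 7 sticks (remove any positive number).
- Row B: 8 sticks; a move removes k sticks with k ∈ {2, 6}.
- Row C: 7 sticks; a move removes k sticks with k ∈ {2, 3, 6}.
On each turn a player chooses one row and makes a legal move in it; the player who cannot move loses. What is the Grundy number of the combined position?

Row A is a plain Nim row of size 7, so its Grundy value is 7.
Grundy values for row B (subtraction set {2, 6}):
k:     0  1  2  3  4  5  6  7  8
g(k):  0  0  1  1  0  0  1  1  0
So g(8) = 0.
Grundy values for row C (subtraction set {2, 3, 6}):
k:     0  1  2  3  4  5  6  7
g(k):  0  0  1  1  2  0  3  1
So g(7) = 1.
The value of a disjunctive sum is the nim-sum of the parts.
Combined value = 7 XOR 0 XOR 1 = 6.

6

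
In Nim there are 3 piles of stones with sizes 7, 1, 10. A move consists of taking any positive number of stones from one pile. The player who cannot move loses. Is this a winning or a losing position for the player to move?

Winning position

Nim-sum: 7 XOR 1 XOR 10 = 12.
The nim-sum is 12 ≠ 0, so this is an N-position: the player to move can win.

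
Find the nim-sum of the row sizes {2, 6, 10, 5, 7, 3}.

Nim-sum: 2 ⊕ 6 ⊕ 10 ⊕ 5 ⊕ 7 ⊕ 3 = 15.

15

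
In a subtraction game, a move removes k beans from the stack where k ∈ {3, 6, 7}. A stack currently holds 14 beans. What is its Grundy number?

Compute g(0), g(1), … for moves {3, 6, 7}:
k:     0  1  2  3  4  5  6  7  8  9 10 11 12 13 14
g(k):  0  0  0  1  1  1  2  2  2  3  0  0  0  1  1
So g(14) = 1.

1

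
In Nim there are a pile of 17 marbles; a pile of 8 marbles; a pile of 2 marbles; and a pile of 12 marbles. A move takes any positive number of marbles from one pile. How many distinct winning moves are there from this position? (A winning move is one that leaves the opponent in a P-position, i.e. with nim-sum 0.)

Compute the nim-sum pairwise:
17 XOR 8 = 25
25 XOR 2 = 27
27 XOR 12 = 23
The overall nim-sum is X = 23. A pile of size p has a winning move iff p XOR X < p (reduce it to p XOR X).
  17: 17 XOR 23 = 6 < 17 — winning move (to 6).
  8: 8 XOR 23 = 31 ≥ 8 — no move.
  2: 2 XOR 23 = 21 ≥ 2 — no move.
  12: 12 XOR 23 = 27 ≥ 12 — no move.
That gives 1 winning move.

1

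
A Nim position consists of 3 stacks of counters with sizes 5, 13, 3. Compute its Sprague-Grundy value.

11

In binary:
  0101  (5)
  1101  (13)
  0011  (3)
  ----
  1011  (11)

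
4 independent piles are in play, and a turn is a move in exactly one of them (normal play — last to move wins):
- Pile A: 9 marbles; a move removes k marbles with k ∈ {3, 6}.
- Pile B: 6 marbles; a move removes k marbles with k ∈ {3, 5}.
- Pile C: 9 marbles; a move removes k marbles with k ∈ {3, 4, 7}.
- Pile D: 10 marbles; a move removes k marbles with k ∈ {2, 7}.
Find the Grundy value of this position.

1

Grundy values for pile A (subtraction set {3, 6}):
k:     0  1  2  3  4  5  6  7  8  9
g(k):  0  0  0  1  1  1  2  2  2  0
So g(9) = 0.
For pile B, compute g(0), g(1), … with moves {3, 5}:
g(0) = mex{} = 0
g(1) = mex{} = 0
g(2) = mex{} = 0
g(3) = mex{0} = 1
g(4) = mex{0} = 1
g(5) = mex{0} = 1
g(6) = mex{0,1} = 2
So g(6) = 2.
For pile C, compute g(0), g(1), … with moves {3, 4, 7}:
k:     0  1  2  3  4  5  6  7  8  9
g(k):  0  0  0  1  1  1  2  2  2  3
So g(9) = 3.
Build the Grundy sequence for pile D with g(k) = mex{g(k−s) : s ∈ {2, 7}, s ≤ k}:
g(0) = mex{} = 0
g(1) = mex{} = 0
g(2) = mex{0} = 1
g(3) = mex{0} = 1
g(4) = mex{1} = 0
g(5) = mex{1} = 0
g(6) = mex{0} = 1
g(7) = mex{0} = 1
g(8) = mex{0,1} = 2
g(9) = mex{1} = 0
g(10) = mex{1,2} = 0
So g(10) = 0.
The value of a disjunctive sum is the nim-sum of the parts.
Combined value = 0 XOR 2 XOR 3 XOR 0 = 1.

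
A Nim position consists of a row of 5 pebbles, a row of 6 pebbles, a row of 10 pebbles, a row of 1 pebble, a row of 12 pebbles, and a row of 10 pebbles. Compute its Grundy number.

14

Nim-sum: 5 XOR 6 XOR 10 XOR 1 XOR 12 XOR 10 = 14.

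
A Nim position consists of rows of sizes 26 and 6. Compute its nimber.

Nim-sum: 26 ⊕ 6 = 28.

28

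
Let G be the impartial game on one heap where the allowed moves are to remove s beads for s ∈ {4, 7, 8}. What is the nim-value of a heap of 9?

Build the Grundy sequence with g(k) = mex{g(k−s) : s ∈ {4, 7, 8}, s ≤ k}:
g(0) = mex{} = 0
g(1) = mex{} = 0
g(2) = mex{} = 0
g(3) = mex{} = 0
g(4) = mex{0} = 1
g(5) = mex{0} = 1
g(6) = mex{0} = 1
g(7) = mex{0} = 1
g(8) = mex{0,1} = 2
g(9) = mex{0,1} = 2
So g(9) = 2.

2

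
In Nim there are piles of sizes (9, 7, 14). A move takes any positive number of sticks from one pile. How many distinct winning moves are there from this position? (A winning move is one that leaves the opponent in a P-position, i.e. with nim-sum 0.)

0

Nim-sum: 9 XOR 7 XOR 14 = 0.
The nim-sum is already 0, so every move leaves a nonzero nim-sum — there are no winning moves.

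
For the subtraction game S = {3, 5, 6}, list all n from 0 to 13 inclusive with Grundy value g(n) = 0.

Compute g(0), g(1), … for moves {3, 5, 6}:
k:     0  1  2  3  4  5  6  7  8  9 10 11 12 13
g(k):  0  0  0  1  1  1  2  2  2  0  0  0  1  1
The P-positions (g = 0) in 0..13 are 0, 1, 2, 9, 10, 11.

0, 1, 2, 9, 10, 11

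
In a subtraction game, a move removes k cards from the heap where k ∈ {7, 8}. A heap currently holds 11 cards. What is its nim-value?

Build the Grundy sequence with g(k) = mex{g(k−s) : s ∈ {7, 8}, s ≤ k}:
g(0) = mex{} = 0
g(1) = mex{} = 0
g(2) = mex{} = 0
g(3) = mex{} = 0
g(4) = mex{} = 0
g(5) = mex{} = 0
g(6) = mex{} = 0
g(7) = mex{0} = 1
g(8) = mex{0} = 1
g(9) = mex{0} = 1
g(10) = mex{0} = 1
g(11) = mex{0} = 1
So g(11) = 1.

1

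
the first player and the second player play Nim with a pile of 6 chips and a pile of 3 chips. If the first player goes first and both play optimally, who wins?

Compute the nim-sum pairwise:
6 ^ 3 = 5
The nim-sum is 5 ≠ 0, so this is an N-position: the player to move can win; the first player has a winning move.

the first player wins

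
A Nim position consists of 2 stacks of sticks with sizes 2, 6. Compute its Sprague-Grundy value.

4

Bitwise XOR of the heap sizes:
  010  (2)
  110  (6)
  ---
  100  (4)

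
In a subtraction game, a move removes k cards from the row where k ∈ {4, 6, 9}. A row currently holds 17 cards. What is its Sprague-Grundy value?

1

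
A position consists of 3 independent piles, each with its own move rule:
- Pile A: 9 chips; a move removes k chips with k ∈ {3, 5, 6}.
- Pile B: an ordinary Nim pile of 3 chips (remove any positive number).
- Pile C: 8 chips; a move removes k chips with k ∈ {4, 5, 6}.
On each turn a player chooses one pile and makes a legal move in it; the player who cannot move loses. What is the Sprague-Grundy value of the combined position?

Build the Grundy sequence for pile A with g(k) = mex{g(k−s) : s ∈ {3, 5, 6}, s ≤ k}:
k:     0  1  2  3  4  5  6  7  8  9
g(k):  0  0  0  1  1  1  2  2  2  0
So g(9) = 0.
Pile B is a plain Nim pile of size 3, so its Grundy value is 3.
Build the Grundy sequence for pile C with g(k) = mex{g(k−s) : s ∈ {4, 5, 6}, s ≤ k}:
k:     0  1  2  3  4  5  6  7  8
g(k):  0  0  0  0  1  1  1  1  2
So g(8) = 2.
By the Sprague-Grundy theorem, the Grundy value of a sum of independent games is the XOR of the component values.
Combined value = 0 XOR 3 XOR 2 = 1.

1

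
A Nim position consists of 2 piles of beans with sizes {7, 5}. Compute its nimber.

Nim-sum: 7 XOR 5 = 2.

2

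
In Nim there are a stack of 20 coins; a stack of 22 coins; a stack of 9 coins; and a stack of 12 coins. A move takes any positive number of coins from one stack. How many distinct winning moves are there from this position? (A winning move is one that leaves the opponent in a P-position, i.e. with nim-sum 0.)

3

Bitwise XOR of the heap sizes:
  10100  (20)
  10110  (22)
  01001  (9)
  01100  (12)
  -----
  00111  (7)
The overall nim-sum is X = 7. A stack of size p has a winning move iff p XOR X < p (reduce it to p XOR X).
  20: 20 XOR 7 = 19 < 20 — winning move (to 19).
  22: 22 XOR 7 = 17 < 22 — winning move (to 17).
  9: 9 XOR 7 = 14 ≥ 9 — no move.
  12: 12 XOR 7 = 11 < 12 — winning move (to 11).
That gives 3 winning moves.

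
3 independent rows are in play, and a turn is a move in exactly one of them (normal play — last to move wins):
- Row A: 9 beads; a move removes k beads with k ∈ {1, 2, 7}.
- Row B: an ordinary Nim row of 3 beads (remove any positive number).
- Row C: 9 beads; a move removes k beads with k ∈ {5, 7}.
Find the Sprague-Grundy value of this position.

Build the Grundy sequence for row A with g(k) = mex{g(k−s) : s ∈ {1, 2, 7}, s ≤ k}:
k:     0  1  2  3  4  5  6  7  8  9
g(k):  0  1  2  0  1  2  0  1  2  0
So g(9) = 0.
Row B is a plain Nim row of size 3, so its Grundy value is 3.
Grundy values for row C (subtraction set {5, 7}):
g(0) = mex{} = 0
g(1) = mex{} = 0
g(2) = mex{} = 0
g(3) = mex{} = 0
g(4) = mex{} = 0
g(5) = mex{0} = 1
g(6) = mex{0} = 1
g(7) = mex{0} = 1
g(8) = mex{0} = 1
g(9) = mex{0} = 1
So g(9) = 1.
By the Sprague-Grundy theorem, the Grundy value of a sum of independent games is the XOR of the component values.
Combined value = 0 XOR 3 XOR 1 = 2.

2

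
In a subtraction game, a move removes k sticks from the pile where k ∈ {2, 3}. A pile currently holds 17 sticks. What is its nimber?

Grundy values for subtraction set {2, 3}:
k:     0  1  2  3  4  5  6  7  8  9 10 11 12 13 14 15 16 17
g(k):  0  0  1  1  2  0  0  1  1  2  0  0  1  1  2  0  0  1
So g(17) = 1.

1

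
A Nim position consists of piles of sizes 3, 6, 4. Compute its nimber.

Compute the nim-sum pairwise:
3 ⊕ 6 = 5
5 ⊕ 4 = 1

1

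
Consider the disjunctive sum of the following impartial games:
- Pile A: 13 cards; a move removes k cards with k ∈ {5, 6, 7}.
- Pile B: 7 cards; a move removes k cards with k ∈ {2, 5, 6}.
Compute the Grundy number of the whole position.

3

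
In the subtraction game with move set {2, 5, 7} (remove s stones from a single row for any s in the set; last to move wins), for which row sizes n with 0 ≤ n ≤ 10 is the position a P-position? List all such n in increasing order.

0, 1, 4, 10

Build the Grundy sequence with g(k) = mex{g(k−s) : s ∈ {2, 5, 7}, s ≤ k}:
k:     0  1  2  3  4  5  6  7  8  9 10
g(k):  0  0  1  1  0  2  1  3  2  2  0
The P-positions (g = 0) in 0..10 are 0, 1, 4, 10.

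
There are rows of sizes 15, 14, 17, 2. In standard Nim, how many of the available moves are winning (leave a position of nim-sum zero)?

1

In binary:
  01111  (15)
  01110  (14)
  10001  (17)
  00010  (2)
  -----
  10010  (18)
The overall nim-sum is X = 18. A row of size p has a winning move iff p XOR X < p (reduce it to p XOR X).
  15: 15 XOR 18 = 29 ≥ 15 — no move.
  14: 14 XOR 18 = 28 ≥ 14 — no move.
  17: 17 XOR 18 = 3 < 17 — winning move (to 3).
  2: 2 XOR 18 = 16 ≥ 2 — no move.
That gives 1 winning move.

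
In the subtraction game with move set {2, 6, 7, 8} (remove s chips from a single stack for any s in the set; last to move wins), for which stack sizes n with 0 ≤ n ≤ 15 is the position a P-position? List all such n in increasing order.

0, 1, 4, 5, 14, 15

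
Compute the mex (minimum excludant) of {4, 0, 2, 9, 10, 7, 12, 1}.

3

The values 0, 1, 2 are all present; 3 is the first non-negative integer missing from the set.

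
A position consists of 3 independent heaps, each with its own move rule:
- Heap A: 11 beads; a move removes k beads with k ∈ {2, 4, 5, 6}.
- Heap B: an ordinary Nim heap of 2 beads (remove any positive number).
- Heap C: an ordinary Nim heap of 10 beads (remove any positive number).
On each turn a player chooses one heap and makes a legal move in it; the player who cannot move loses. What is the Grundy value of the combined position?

9

Grundy values for heap A (subtraction set {2, 4, 5, 6}):
g(0) = mex{} = 0
g(1) = mex{} = 0
g(2) = mex{0} = 1
g(3) = mex{0} = 1
g(4) = mex{0,1} = 2
g(5) = mex{0,1} = 2
g(6) = mex{0,1,2} = 3
g(7) = mex{0,1,2} = 3
g(8) = mex{1,2,3} = 0
g(9) = mex{1,2,3} = 0
g(10) = mex{0,2,3} = 1
g(11) = mex{0,2,3} = 1
So g(11) = 1.
Heap B is a plain Nim heap of size 2, so its Grundy value is 2.
Heap C is a plain Nim heap of size 10, so its Grundy value is 10.
The value of a disjunctive sum is the nim-sum of the parts.
Combined value = 1 XOR 2 XOR 10 = 9.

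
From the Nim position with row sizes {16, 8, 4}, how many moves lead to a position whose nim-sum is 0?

1

Bitwise XOR of the heap sizes:
  10000  (16)
  01000  (8)
  00100  (4)
  -----
  11100  (28)
The overall nim-sum is X = 28. A row of size p has a winning move iff p XOR X < p (reduce it to p XOR X).
  16: 16 XOR 28 = 12 < 16 — winning move (to 12).
  8: 8 XOR 28 = 20 ≥ 8 — no move.
  4: 4 XOR 28 = 24 ≥ 4 — no move.
That gives 1 winning move.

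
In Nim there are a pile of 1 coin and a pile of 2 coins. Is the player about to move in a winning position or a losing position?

Winning position

Write each in binary and XOR column by column:
  01  (1)
  10  (2)
  --
  11  (3)
The nim-sum is 3 ≠ 0, so this is an N-position: the player to move can win.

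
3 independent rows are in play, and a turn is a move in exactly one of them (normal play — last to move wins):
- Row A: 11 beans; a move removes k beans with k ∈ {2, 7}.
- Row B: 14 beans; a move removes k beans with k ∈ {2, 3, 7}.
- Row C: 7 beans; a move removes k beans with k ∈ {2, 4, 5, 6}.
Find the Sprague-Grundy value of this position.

0

Build the Grundy sequence for row A with g(k) = mex{g(k−s) : s ∈ {2, 7}, s ≤ k}:
g(0) = mex{} = 0
g(1) = mex{} = 0
g(2) = mex{0} = 1
g(3) = mex{0} = 1
g(4) = mex{1} = 0
g(5) = mex{1} = 0
g(6) = mex{0} = 1
g(7) = mex{0} = 1
g(8) = mex{0,1} = 2
g(9) = mex{1} = 0
g(10) = mex{1,2} = 0
g(11) = mex{0} = 1
So g(11) = 1.
For row B, compute g(0), g(1), … with moves {2, 3, 7}:
g(0) = mex{} = 0
g(1) = mex{} = 0
g(2) = mex{0} = 1
g(3) = mex{0} = 1
g(4) = mex{0,1} = 2
g(5) = mex{1} = 0
g(6) = mex{1,2} = 0
g(7) = mex{0,2} = 1
g(8) = mex{0} = 1
g(9) = mex{0,1} = 2
g(10) = mex{1} = 0
g(11) = mex{1,2} = 0
g(12) = mex{0,2} = 1
g(13) = mex{0} = 1
g(14) = mex{0,1} = 2
So g(14) = 2.
Build the Grundy sequence for row C with g(k) = mex{g(k−s) : s ∈ {2, 4, 5, 6}, s ≤ k}:
g(0) = mex{} = 0
g(1) = mex{} = 0
g(2) = mex{0} = 1
g(3) = mex{0} = 1
g(4) = mex{0,1} = 2
g(5) = mex{0,1} = 2
g(6) = mex{0,1,2} = 3
g(7) = mex{0,1,2} = 3
So g(7) = 3.
By the Sprague-Grundy theorem, the Grundy value of a sum of independent games is the XOR of the component values.
Combined value = 1 XOR 2 XOR 3 = 0.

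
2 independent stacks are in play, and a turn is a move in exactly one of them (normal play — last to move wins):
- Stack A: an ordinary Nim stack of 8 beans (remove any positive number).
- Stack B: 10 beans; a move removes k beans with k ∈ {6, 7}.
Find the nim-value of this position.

9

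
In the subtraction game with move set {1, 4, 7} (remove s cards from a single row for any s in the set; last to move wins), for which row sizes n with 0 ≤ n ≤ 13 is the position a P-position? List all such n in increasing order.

0, 2, 5, 8, 10, 13

Compute g(0), g(1), … for moves {1, 4, 7}:
g(0) = mex{} = 0
g(1) = mex{0} = 1
g(2) = mex{1} = 0
g(3) = mex{0} = 1
g(4) = mex{0,1} = 2
g(5) = mex{1,2} = 0
g(6) = mex{0} = 1
g(7) = mex{0,1} = 2
g(8) = mex{1,2} = 0
g(9) = mex{0} = 1
g(10) = mex{1} = 0
g(11) = mex{0,2} = 1
g(12) = mex{0,1} = 2
g(13) = mex{1,2} = 0
The P-positions (g = 0) in 0..13 are 0, 2, 5, 8, 10, 13.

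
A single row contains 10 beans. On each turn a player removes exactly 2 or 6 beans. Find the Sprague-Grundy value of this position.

Build the Grundy sequence with g(k) = mex{g(k−s) : s ∈ {2, 6}, s ≤ k}:
k:     0  1  2  3  4  5  6  7  8  9 10
g(k):  0  0  1  1  0  0  1  1  0  0  1
So g(10) = 1.

1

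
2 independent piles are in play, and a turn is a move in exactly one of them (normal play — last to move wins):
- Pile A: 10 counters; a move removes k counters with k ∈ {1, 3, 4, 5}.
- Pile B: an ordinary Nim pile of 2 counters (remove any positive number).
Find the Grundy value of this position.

2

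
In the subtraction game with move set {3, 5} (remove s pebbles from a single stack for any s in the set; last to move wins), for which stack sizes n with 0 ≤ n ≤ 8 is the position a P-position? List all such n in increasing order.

Grundy values for subtraction set {3, 5}:
g(0) = mex{} = 0
g(1) = mex{} = 0
g(2) = mex{} = 0
g(3) = mex{0} = 1
g(4) = mex{0} = 1
g(5) = mex{0} = 1
g(6) = mex{0,1} = 2
g(7) = mex{0,1} = 2
g(8) = mex{1} = 0
The P-positions (g = 0) in 0..8 are 0, 1, 2, 8.

0, 1, 2, 8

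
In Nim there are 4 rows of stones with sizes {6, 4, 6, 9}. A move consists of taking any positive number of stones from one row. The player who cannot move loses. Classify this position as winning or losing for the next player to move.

Winning position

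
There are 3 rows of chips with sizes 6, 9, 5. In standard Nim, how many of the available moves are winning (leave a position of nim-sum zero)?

Compute the nim-sum pairwise:
6 ^ 9 = 15
15 ^ 5 = 10
The overall nim-sum is X = 10. A row of size p has a winning move iff p XOR X < p (reduce it to p XOR X).
  6: 6 XOR 10 = 12 ≥ 6 — no move.
  9: 9 XOR 10 = 3 < 9 — winning move (to 3).
  5: 5 XOR 10 = 15 ≥ 5 — no move.
That gives 1 winning move.

1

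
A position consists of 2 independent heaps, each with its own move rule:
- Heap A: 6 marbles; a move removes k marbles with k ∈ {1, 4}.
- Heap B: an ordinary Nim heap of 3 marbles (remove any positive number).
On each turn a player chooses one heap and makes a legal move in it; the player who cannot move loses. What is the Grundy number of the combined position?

2

Grundy values for heap A (subtraction set {1, 4}):
g(0) = mex{} = 0
g(1) = mex{0} = 1
g(2) = mex{1} = 0
g(3) = mex{0} = 1
g(4) = mex{0,1} = 2
g(5) = mex{1,2} = 0
g(6) = mex{0} = 1
So g(6) = 1.
Heap B is a plain Nim heap of size 3, so its Grundy value is 3.
By the Sprague-Grundy theorem, the Grundy value of a sum of independent games is the XOR of the component values.
Combined value = 1 XOR 3 = 2.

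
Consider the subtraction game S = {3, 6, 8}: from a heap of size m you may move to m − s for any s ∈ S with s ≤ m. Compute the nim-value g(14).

1

Compute g(0), g(1), … for moves {3, 6, 8}:
k:     0  1  2  3  4  5  6  7  8  9 10 11 12 13 14
g(k):  0  0  0  1  1  1  2  2  2  3  3  0  0  0  1
So g(14) = 1.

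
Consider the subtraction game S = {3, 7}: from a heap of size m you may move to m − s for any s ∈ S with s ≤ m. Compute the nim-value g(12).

Grundy values for subtraction set {3, 7}:
k:     0  1  2  3  4  5  6  7  8  9 10 11 12
g(k):  0  0  0  1  1  1  0  2  2  1  0  0  0
So g(12) = 0.

0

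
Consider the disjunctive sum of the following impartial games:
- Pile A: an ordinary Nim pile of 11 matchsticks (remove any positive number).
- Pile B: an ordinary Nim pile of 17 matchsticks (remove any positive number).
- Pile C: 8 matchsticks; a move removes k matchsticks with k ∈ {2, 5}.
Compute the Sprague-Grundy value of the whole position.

26

Pile A is a plain Nim pile of size 11, so its Grundy value is 11.
Pile B is a plain Nim pile of size 17, so its Grundy value is 17.
For pile C, compute g(0), g(1), … with moves {2, 5}:
g(0) = mex{} = 0
g(1) = mex{} = 0
g(2) = mex{0} = 1
g(3) = mex{0} = 1
g(4) = mex{1} = 0
g(5) = mex{0,1} = 2
g(6) = mex{0} = 1
g(7) = mex{1,2} = 0
g(8) = mex{1} = 0
So g(8) = 0.
By the Sprague-Grundy theorem, the Grundy value of a sum of independent games is the XOR of the component values.
Combined value = 11 ⊕ 17 ⊕ 0 = 26.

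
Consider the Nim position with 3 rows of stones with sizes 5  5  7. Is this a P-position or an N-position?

Compute the nim-sum pairwise:
5 ^ 5 = 0
0 ^ 7 = 7
The nim-sum is 7 ≠ 0, so this is an N-position: the player to move can win.

N-position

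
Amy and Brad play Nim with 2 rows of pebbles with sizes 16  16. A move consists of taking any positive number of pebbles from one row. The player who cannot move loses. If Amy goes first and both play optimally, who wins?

Nim-sum: 16 ⊕ 16 = 0.
The nim-sum is 0, so this is a P-position: the player to move is in a losing position under optimal play; Amy is about to move from it and so loses — Brad wins.

Brad wins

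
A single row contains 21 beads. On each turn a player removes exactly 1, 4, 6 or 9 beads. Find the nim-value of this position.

Grundy values for subtraction set {1, 4, 6, 9}:
k:     0  1  2  3  4  5  6  7  8  9 10 11 12 13 14 15 16 17 18 19 20 21
g(k):  0  1  0  1  2  0  1  0  1  2  0  1  0  1  2  0  1  0  1  2  0  1
So g(21) = 1.

1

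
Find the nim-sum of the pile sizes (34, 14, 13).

33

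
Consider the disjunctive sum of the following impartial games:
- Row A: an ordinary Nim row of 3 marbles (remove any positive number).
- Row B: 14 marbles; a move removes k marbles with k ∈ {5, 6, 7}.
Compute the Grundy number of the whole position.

3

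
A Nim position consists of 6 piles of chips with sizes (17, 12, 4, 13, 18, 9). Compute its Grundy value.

Compute the nim-sum pairwise:
17 XOR 12 = 29
29 XOR 4 = 25
25 XOR 13 = 20
20 XOR 18 = 6
6 XOR 9 = 15

15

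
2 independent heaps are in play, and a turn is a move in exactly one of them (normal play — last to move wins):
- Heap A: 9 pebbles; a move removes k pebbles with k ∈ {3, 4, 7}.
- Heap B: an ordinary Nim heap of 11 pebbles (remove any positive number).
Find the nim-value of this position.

8

For heap A, compute g(0), g(1), … with moves {3, 4, 7}:
g(0) = mex{} = 0
g(1) = mex{} = 0
g(2) = mex{} = 0
g(3) = mex{0} = 1
g(4) = mex{0} = 1
g(5) = mex{0} = 1
g(6) = mex{0,1} = 2
g(7) = mex{0,1} = 2
g(8) = mex{0,1} = 2
g(9) = mex{0,1,2} = 3
So g(9) = 3.
Heap B is a plain Nim heap of size 11, so its Grundy value is 11.
By the Sprague-Grundy theorem, the Grundy value of a sum of independent games is the XOR of the component values.
Combined value = 3 XOR 11 = 8.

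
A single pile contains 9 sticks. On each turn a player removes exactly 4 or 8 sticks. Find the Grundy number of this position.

Build the Grundy sequence with g(k) = mex{g(k−s) : s ∈ {4, 8}, s ≤ k}:
k:     0  1  2  3  4  5  6  7  8  9
g(k):  0  0  0  0  1  1  1  1  2  2
So g(9) = 2.

2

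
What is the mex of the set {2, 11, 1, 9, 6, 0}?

3

The values 0, 1, 2 are all present; 3 is the first non-negative integer missing from the set.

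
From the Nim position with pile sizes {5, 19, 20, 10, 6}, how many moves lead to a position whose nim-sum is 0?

1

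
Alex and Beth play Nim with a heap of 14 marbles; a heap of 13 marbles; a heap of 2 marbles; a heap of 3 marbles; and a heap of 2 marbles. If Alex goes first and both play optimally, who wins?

Beth wins

In binary:
  1110  (14)
  1101  (13)
  0010  (2)
  0011  (3)
  0010  (2)
  ----
  0000  (0)
The nim-sum is 0, so this is a P-position: the player to move is in a losing position under optimal play; Alex is about to move from it and so loses — Beth wins.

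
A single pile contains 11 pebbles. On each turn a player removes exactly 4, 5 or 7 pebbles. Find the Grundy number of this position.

Grundy values for subtraction set {4, 5, 7}:
g(0) = mex{} = 0
g(1) = mex{} = 0
g(2) = mex{} = 0
g(3) = mex{} = 0
g(4) = mex{0} = 1
g(5) = mex{0} = 1
g(6) = mex{0} = 1
g(7) = mex{0} = 1
g(8) = mex{0,1} = 2
g(9) = mex{0,1} = 2
g(10) = mex{0,1} = 2
g(11) = mex{1} = 0
So g(11) = 0.

0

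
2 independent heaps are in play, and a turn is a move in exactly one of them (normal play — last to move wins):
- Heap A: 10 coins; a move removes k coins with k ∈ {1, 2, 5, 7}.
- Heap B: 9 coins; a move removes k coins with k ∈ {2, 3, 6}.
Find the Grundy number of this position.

1

Build the Grundy sequence for heap A with g(k) = mex{g(k−s) : s ∈ {1, 2, 5, 7}, s ≤ k}:
g(0) = mex{} = 0
g(1) = mex{0} = 1
g(2) = mex{0,1} = 2
g(3) = mex{1,2} = 0
g(4) = mex{0,2} = 1
g(5) = mex{0,1} = 2
g(6) = mex{1,2} = 0
g(7) = mex{0,2} = 1
g(8) = mex{0,1} = 2
g(9) = mex{1,2} = 0
g(10) = mex{0,2} = 1
So g(10) = 1.
Build the Grundy sequence for heap B with g(k) = mex{g(k−s) : s ∈ {2, 3, 6}, s ≤ k}:
k:     0  1  2  3  4  5  6  7  8  9
g(k):  0  0  1  1  2  0  3  1  2  0
So g(9) = 0.
The value of a disjunctive sum is the nim-sum of the parts.
Combined value = 1 ⊕ 0 = 1.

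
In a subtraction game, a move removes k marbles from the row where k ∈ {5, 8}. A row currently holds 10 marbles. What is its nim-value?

2

Grundy values for subtraction set {5, 8}:
k:     0  1  2  3  4  5  6  7  8  9 10
g(k):  0  0  0  0  0  1  1  1  1  1  2
So g(10) = 2.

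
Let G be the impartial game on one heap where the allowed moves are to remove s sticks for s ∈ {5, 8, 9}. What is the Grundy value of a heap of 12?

Build the Grundy sequence with g(k) = mex{g(k−s) : s ∈ {5, 8, 9}, s ≤ k}:
g(0) = mex{} = 0
g(1) = mex{} = 0
g(2) = mex{} = 0
g(3) = mex{} = 0
g(4) = mex{} = 0
g(5) = mex{0} = 1
g(6) = mex{0} = 1
g(7) = mex{0} = 1
g(8) = mex{0} = 1
g(9) = mex{0} = 1
g(10) = mex{0,1} = 2
g(11) = mex{0,1} = 2
g(12) = mex{0,1} = 2
So g(12) = 2.

2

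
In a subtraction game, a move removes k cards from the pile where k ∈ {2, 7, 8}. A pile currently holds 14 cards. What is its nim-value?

Build the Grundy sequence with g(k) = mex{g(k−s) : s ∈ {2, 7, 8}, s ≤ k}:
k:     0  1  2  3  4  5  6  7  8  9 10 11 12 13 14
g(k):  0  0  1  1  0  0  1  1  2  2  0  3  1  2  0
So g(14) = 0.

0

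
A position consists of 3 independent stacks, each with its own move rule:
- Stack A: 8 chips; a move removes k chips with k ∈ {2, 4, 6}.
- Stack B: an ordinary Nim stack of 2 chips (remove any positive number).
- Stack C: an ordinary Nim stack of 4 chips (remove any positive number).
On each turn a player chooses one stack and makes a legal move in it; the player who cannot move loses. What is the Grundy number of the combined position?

Grundy values for stack A (subtraction set {2, 4, 6}):
k:     0  1  2  3  4  5  6  7  8
g(k):  0  0  1  1  2  2  3  3  0
So g(8) = 0.
Stack B is a plain Nim stack of size 2, so its Grundy value is 2.
Stack C is a plain Nim stack of size 4, so its Grundy value is 4.
By the Sprague-Grundy theorem, the Grundy value of a sum of independent games is the XOR of the component values.
Combined value = 0 ⊕ 2 ⊕ 4 = 6.

6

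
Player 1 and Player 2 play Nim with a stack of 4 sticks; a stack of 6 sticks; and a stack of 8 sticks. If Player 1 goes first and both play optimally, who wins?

Nim-sum: 4 XOR 6 XOR 8 = 10.
The nim-sum is 10 ≠ 0, so this is an N-position: the player to move can win; Player 1 has a winning move.

Player 1 wins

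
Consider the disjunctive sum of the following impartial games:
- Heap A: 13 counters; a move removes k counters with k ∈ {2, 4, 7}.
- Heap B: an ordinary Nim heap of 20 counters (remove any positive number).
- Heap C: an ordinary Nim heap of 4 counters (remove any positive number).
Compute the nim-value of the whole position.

18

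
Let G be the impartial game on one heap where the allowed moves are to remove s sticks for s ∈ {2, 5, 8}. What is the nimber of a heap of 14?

0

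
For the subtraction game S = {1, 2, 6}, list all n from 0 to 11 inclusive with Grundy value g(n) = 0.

0, 3, 7, 10

Build the Grundy sequence with g(k) = mex{g(k−s) : s ∈ {1, 2, 6}, s ≤ k}:
g(0) = mex{} = 0
g(1) = mex{0} = 1
g(2) = mex{0,1} = 2
g(3) = mex{1,2} = 0
g(4) = mex{0,2} = 1
g(5) = mex{0,1} = 2
g(6) = mex{0,1,2} = 3
g(7) = mex{1,2,3} = 0
g(8) = mex{0,2,3} = 1
g(9) = mex{0,1} = 2
g(10) = mex{1,2} = 0
g(11) = mex{0,2} = 1
The P-positions (g = 0) in 0..11 are 0, 3, 7, 10.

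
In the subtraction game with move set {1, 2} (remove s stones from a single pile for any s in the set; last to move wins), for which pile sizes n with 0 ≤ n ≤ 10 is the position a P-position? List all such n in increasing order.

0, 3, 6, 9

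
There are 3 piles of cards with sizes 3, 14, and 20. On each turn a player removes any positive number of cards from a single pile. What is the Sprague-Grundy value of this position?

Nim-sum: 3 XOR 14 XOR 20 = 25.

25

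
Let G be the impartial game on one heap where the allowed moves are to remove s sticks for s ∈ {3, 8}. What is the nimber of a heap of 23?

0

Build the Grundy sequence with g(k) = mex{g(k−s) : s ∈ {3, 8}, s ≤ k}:
k:     0  1  2  3  4  5  6  7  8  9 10 11 12 13 14 15 16 17 18 19 20 21 22 23
g(k):  0  0  0  1  1  1  0  0  2  1  1  0  0  0  1  1  1  0  0  2  1  1  0  0
So g(23) = 0.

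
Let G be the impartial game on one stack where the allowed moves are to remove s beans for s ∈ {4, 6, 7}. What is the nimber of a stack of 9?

Compute g(0), g(1), … for moves {4, 6, 7}:
g(0) = mex{} = 0
g(1) = mex{} = 0
g(2) = mex{} = 0
g(3) = mex{} = 0
g(4) = mex{0} = 1
g(5) = mex{0} = 1
g(6) = mex{0} = 1
g(7) = mex{0} = 1
g(8) = mex{0,1} = 2
g(9) = mex{0,1} = 2
So g(9) = 2.

2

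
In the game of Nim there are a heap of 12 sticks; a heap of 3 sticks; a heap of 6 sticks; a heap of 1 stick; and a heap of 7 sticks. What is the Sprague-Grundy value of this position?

15

Compute the nim-sum pairwise:
12 XOR 3 = 15
15 XOR 6 = 9
9 XOR 1 = 8
8 XOR 7 = 15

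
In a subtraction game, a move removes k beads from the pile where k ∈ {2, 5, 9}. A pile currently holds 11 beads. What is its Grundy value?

Build the Grundy sequence with g(k) = mex{g(k−s) : s ∈ {2, 5, 9}, s ≤ k}:
k:     0  1  2  3  4  5  6  7  8  9 10 11
g(k):  0  0  1  1  0  2  1  0  0  1  1  0
So g(11) = 0.

0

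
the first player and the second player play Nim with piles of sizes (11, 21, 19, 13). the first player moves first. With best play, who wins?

the second player wins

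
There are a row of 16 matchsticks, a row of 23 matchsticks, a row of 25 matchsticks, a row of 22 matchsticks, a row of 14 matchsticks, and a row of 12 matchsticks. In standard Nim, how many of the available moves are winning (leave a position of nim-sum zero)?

Compute the nim-sum pairwise:
16 XOR 23 = 7
7 XOR 25 = 30
30 XOR 22 = 8
8 XOR 14 = 6
6 XOR 12 = 10
The overall nim-sum is X = 10. A row of size p has a winning move iff p XOR X < p (reduce it to p XOR X).
  16: 16 XOR 10 = 26 ≥ 16 — no move.
  23: 23 XOR 10 = 29 ≥ 23 — no move.
  25: 25 XOR 10 = 19 < 25 — winning move (to 19).
  22: 22 XOR 10 = 28 ≥ 22 — no move.
  14: 14 XOR 10 = 4 < 14 — winning move (to 4).
  12: 12 XOR 10 = 6 < 12 — winning move (to 6).
That gives 3 winning moves.

3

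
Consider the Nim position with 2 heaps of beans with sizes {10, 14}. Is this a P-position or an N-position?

Write each in binary and XOR column by column:
  1010  (10)
  1110  (14)
  ----
  0100  (4)
The nim-sum is 4 ≠ 0, so this is an N-position: the player to move can win.

N-position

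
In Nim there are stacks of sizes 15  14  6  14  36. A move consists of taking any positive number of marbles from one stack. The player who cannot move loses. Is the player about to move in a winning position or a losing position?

Winning position

Compute the nim-sum pairwise:
15 ^ 14 = 1
1 ^ 6 = 7
7 ^ 14 = 9
9 ^ 36 = 45
The nim-sum is 45 ≠ 0, so this is an N-position: the player to move can win.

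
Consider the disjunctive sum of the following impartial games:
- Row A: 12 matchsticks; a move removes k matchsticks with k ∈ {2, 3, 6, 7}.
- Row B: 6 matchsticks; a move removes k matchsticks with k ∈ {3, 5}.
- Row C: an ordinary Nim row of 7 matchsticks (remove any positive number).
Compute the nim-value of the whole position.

For row A, compute g(0), g(1), … with moves {2, 3, 6, 7}:
k:     0  1  2  3  4  5  6  7  8  9 10 11 12
g(k):  0  0  1  1  2  0  3  1  2  0  0  1  1
So g(12) = 1.
Build the Grundy sequence for row B with g(k) = mex{g(k−s) : s ∈ {3, 5}, s ≤ k}:
k:     0  1  2  3  4  5  6
g(k):  0  0  0  1  1  1  2
So g(6) = 2.
Row C is a plain Nim row of size 7, so its Grundy value is 7.
The value of a disjunctive sum is the nim-sum of the parts.
Combined value = 1 ⊕ 2 ⊕ 7 = 4.

4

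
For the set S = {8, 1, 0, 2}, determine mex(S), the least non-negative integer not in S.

3

The values 0, 1, 2 are all present; 3 is the first non-negative integer missing from the set.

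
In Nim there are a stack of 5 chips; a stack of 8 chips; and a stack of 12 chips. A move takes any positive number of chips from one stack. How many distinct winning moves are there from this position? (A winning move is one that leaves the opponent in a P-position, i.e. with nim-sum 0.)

1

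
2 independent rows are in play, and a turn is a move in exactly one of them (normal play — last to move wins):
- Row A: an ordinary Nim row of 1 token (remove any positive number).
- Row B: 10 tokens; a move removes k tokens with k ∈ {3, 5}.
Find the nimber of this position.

1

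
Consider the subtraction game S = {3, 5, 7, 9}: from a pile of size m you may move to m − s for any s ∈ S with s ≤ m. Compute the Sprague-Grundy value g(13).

0

Grundy values for subtraction set {3, 5, 7, 9}:
g(0) = mex{} = 0
g(1) = mex{} = 0
g(2) = mex{} = 0
g(3) = mex{0} = 1
g(4) = mex{0} = 1
g(5) = mex{0} = 1
g(6) = mex{0,1} = 2
g(7) = mex{0,1} = 2
g(8) = mex{0,1} = 2
g(9) = mex{0,1,2} = 3
g(10) = mex{0,1,2} = 3
g(11) = mex{0,1,2} = 3
g(12) = mex{1,2,3} = 0
g(13) = mex{1,2,3} = 0
So g(13) = 0.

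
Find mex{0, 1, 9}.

The values 0, 1 are all present; 2 is the first non-negative integer missing from the set.

2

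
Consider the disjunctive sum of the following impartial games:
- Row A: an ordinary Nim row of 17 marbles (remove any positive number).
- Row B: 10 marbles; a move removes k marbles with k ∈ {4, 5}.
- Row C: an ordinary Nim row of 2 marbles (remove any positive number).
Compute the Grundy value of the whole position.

19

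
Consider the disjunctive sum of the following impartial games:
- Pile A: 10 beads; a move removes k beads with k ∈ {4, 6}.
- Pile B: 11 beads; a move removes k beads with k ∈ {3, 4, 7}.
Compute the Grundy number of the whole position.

For pile A, compute g(0), g(1), … with moves {4, 6}:
g(0) = mex{} = 0
g(1) = mex{} = 0
g(2) = mex{} = 0
g(3) = mex{} = 0
g(4) = mex{0} = 1
g(5) = mex{0} = 1
g(6) = mex{0} = 1
g(7) = mex{0} = 1
g(8) = mex{0,1} = 2
g(9) = mex{0,1} = 2
g(10) = mex{1} = 0
So g(10) = 0.
Grundy values for pile B (subtraction set {3, 4, 7}):
g(0) = mex{} = 0
g(1) = mex{} = 0
g(2) = mex{} = 0
g(3) = mex{0} = 1
g(4) = mex{0} = 1
g(5) = mex{0} = 1
g(6) = mex{0,1} = 2
g(7) = mex{0,1} = 2
g(8) = mex{0,1} = 2
g(9) = mex{0,1,2} = 3
g(10) = mex{1,2} = 0
g(11) = mex{1,2} = 0
So g(11) = 0.
By the Sprague-Grundy theorem, the Grundy value of a sum of independent games is the XOR of the component values.
Combined value = 0 ⊕ 0 = 0.

0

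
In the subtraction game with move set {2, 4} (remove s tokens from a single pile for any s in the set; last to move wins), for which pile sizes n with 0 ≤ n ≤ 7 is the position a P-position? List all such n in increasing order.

0, 1, 6, 7

Compute g(0), g(1), … for moves {2, 4}:
k:     0  1  2  3  4  5  6  7
g(k):  0  0  1  1  2  2  0  0
The P-positions (g = 0) in 0..7 are 0, 1, 6, 7.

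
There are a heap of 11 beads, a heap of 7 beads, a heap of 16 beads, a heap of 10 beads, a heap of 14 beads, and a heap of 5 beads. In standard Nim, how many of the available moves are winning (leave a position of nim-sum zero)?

1

In binary:
  01011  (11)
  00111  (7)
  10000  (16)
  01010  (10)
  01110  (14)
  00101  (5)
  -----
  11101  (29)
The overall nim-sum is X = 29. A heap of size p has a winning move iff p XOR X < p (reduce it to p XOR X).
  11: 11 XOR 29 = 22 ≥ 11 — no move.
  7: 7 XOR 29 = 26 ≥ 7 — no move.
  16: 16 XOR 29 = 13 < 16 — winning move (to 13).
  10: 10 XOR 29 = 23 ≥ 10 — no move.
  14: 14 XOR 29 = 19 ≥ 14 — no move.
  5: 5 XOR 29 = 24 ≥ 5 — no move.
That gives 1 winning move.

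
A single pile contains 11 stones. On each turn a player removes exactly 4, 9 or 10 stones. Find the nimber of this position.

Build the Grundy sequence with g(k) = mex{g(k−s) : s ∈ {4, 9, 10}, s ≤ k}:
g(0) = mex{} = 0
g(1) = mex{} = 0
g(2) = mex{} = 0
g(3) = mex{} = 0
g(4) = mex{0} = 1
g(5) = mex{0} = 1
g(6) = mex{0} = 1
g(7) = mex{0} = 1
g(8) = mex{1} = 0
g(9) = mex{0,1} = 2
g(10) = mex{0,1} = 2
g(11) = mex{0,1} = 2
So g(11) = 2.

2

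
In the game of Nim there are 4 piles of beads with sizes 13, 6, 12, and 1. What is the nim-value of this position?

In binary:
  1101  (13)
  0110  (6)
  1100  (12)
  0001  (1)
  ----
  0110  (6)

6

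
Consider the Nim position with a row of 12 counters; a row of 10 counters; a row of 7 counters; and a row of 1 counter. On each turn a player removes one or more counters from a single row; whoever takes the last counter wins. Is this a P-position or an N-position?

P-position

Nim-sum: 12 ⊕ 10 ⊕ 7 ⊕ 1 = 0.
The nim-sum is 0, so this is a P-position: the player to move is in a losing position under optimal play.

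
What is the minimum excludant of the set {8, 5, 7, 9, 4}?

0 is not in the set, so the mex is 0.

0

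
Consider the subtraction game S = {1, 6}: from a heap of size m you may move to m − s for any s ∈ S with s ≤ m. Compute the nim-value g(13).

Compute g(0), g(1), … for moves {1, 6}:
g(0) = mex{} = 0
g(1) = mex{0} = 1
g(2) = mex{1} = 0
g(3) = mex{0} = 1
g(4) = mex{1} = 0
g(5) = mex{0} = 1
g(6) = mex{0,1} = 2
g(7) = mex{1,2} = 0
g(8) = mex{0} = 1
g(9) = mex{1} = 0
g(10) = mex{0} = 1
g(11) = mex{1} = 0
g(12) = mex{0,2} = 1
g(13) = mex{0,1} = 2
So g(13) = 2.

2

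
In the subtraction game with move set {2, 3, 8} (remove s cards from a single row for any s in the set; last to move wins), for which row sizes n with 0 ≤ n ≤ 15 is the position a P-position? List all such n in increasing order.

Grundy values for subtraction set {2, 3, 8}:
k:     0  1  2  3  4  5  6  7  8  9 10 11 12 13 14 15
g(k):  0  0  1  1  2  0  0  1  1  2  0  0  1  1  2  0
The P-positions (g = 0) in 0..15 are 0, 1, 5, 6, 10, 11, 15.

0, 1, 5, 6, 10, 11, 15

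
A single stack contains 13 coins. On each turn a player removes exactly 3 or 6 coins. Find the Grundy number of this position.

1

Build the Grundy sequence with g(k) = mex{g(k−s) : s ∈ {3, 6}, s ≤ k}:
g(0) = mex{} = 0
g(1) = mex{} = 0
g(2) = mex{} = 0
g(3) = mex{0} = 1
g(4) = mex{0} = 1
g(5) = mex{0} = 1
g(6) = mex{0,1} = 2
g(7) = mex{0,1} = 2
g(8) = mex{0,1} = 2
g(9) = mex{1,2} = 0
g(10) = mex{1,2} = 0
g(11) = mex{1,2} = 0
g(12) = mex{0,2} = 1
g(13) = mex{0,2} = 1
So g(13) = 1.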